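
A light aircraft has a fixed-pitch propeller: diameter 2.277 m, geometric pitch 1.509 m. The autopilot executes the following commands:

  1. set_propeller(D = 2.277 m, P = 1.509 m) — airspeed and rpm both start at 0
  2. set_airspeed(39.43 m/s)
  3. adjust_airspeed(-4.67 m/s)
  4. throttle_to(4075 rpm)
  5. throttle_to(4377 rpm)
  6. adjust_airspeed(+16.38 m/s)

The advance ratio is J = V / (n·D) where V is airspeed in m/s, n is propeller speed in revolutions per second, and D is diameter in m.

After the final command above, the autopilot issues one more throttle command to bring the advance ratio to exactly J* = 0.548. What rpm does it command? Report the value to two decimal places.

rpm = 2459.06

set_propeller: D = 2.277 m, P = 1.509 m (p = P/D = 0.662714); state ← (V=0, rpm=0)
set_airspeed(39.43): V ← 39.43 m/s
adjust_airspeed(-4.67): V ← 39.43 -4.67 = 34.76 m/s
throttle_to(4075): rpm ← 4075
throttle_to(4377): rpm ← 4377
adjust_airspeed(+16.38): V ← 34.76 +16.38 = 51.14 m/s
final state: V = 51.14 m/s, rpm = 4377 → n = rpm/60 = 72.950000 rev/s
target J* = 0.548; solve J* = V/(n·D) for n: n = V/(J*·D) = 51.14/(0.548 × 2.277) = 40.984263 rev/s
rpm = 60·n = 2459.055807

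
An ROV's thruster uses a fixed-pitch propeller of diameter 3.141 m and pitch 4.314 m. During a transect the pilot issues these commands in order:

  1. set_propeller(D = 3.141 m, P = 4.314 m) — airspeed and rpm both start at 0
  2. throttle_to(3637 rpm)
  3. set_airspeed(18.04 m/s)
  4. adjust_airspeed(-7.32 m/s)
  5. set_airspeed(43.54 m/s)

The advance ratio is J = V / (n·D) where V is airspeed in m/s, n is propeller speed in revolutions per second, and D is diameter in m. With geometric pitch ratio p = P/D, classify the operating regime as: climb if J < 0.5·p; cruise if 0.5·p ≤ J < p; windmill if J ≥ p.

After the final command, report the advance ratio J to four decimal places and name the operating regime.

J = 0.2287, regime = climb

set_propeller: D = 3.141 m, P = 4.314 m (p = P/D = 1.373448); state ← (V=0, rpm=0)
throttle_to(3637): rpm ← 3637
set_airspeed(18.04): V ← 18.04 m/s
adjust_airspeed(-7.32): V ← 18.04 -7.32 = 10.72 m/s
set_airspeed(43.54): V ← 43.54 m/s
final state: V = 43.54 m/s, rpm = 3637 → n = rpm/60 = 60.616667 rev/s
J = V / (n·D) = 43.54 / (60.616667 × 3.141) = 0.228680
regime bands: climb J<0.6867 | cruise [0.6867, 1.3734) | windmill J≥1.3734
J = 0.2287 → climb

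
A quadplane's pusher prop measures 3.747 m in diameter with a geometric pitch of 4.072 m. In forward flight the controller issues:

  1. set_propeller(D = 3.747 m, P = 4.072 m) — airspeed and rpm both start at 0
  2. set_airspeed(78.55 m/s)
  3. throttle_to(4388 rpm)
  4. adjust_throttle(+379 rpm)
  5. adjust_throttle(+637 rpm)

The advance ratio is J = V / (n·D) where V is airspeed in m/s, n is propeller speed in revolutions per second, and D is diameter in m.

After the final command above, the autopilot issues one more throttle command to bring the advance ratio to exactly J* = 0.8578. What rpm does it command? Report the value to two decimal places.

rpm = 1466.32

set_propeller: D = 3.747 m, P = 4.072 m (p = P/D = 1.086736); state ← (V=0, rpm=0)
set_airspeed(78.55): V ← 78.55 m/s
throttle_to(4388): rpm ← 4388
adjust_throttle(+379): rpm ← 4388 +379 = 4767
adjust_throttle(+637): rpm ← 4767 +637 = 5404
final state: V = 78.55 m/s, rpm = 5404 → n = rpm/60 = 90.066667 rev/s
target J* = 0.8578; solve J* = V/(n·D) for n: n = V/(J*·D) = 78.55/(0.8578 × 3.747) = 24.438607 rev/s
rpm = 60·n = 1466.316443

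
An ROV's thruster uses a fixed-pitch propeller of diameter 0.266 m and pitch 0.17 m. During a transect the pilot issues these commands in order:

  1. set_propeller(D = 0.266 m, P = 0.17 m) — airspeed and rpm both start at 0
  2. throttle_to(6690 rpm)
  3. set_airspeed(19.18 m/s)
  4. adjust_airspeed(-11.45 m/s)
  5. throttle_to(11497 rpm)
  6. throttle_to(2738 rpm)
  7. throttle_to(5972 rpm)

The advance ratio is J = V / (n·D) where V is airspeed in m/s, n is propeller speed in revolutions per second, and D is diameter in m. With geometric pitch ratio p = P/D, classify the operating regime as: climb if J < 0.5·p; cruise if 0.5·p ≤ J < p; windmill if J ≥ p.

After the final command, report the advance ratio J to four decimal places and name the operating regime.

J = 0.2920, regime = climb

set_propeller: D = 0.266 m, P = 0.17 m (p = P/D = 0.639098); state ← (V=0, rpm=0)
throttle_to(6690): rpm ← 6690
set_airspeed(19.18): V ← 19.18 m/s
adjust_airspeed(-11.45): V ← 19.18 -11.45 = 7.73 m/s
throttle_to(11497): rpm ← 11497
throttle_to(2738): rpm ← 2738
throttle_to(5972): rpm ← 5972
final state: V = 7.73 m/s, rpm = 5972 → n = rpm/60 = 99.533333 rev/s
J = V / (n·D) = 7.73 / (99.533333 × 0.266) = 0.291964
regime bands: climb J<0.3195 | cruise [0.3195, 0.6391) | windmill J≥0.6391
J = 0.2920 → climb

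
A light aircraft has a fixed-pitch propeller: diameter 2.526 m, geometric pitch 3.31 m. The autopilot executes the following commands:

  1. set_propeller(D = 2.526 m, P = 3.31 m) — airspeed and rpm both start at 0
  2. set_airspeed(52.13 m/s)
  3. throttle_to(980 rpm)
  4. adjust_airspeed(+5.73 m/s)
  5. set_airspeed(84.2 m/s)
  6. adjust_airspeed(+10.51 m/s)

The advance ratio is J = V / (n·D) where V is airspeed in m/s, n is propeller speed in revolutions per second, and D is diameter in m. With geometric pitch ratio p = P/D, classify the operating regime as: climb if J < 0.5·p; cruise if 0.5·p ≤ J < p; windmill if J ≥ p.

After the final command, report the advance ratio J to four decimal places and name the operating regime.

set_propeller: D = 2.526 m, P = 3.31 m (p = P/D = 1.310372); state ← (V=0, rpm=0)
set_airspeed(52.13): V ← 52.13 m/s
throttle_to(980): rpm ← 980
adjust_airspeed(+5.73): V ← 52.13 +5.73 = 57.86 m/s
set_airspeed(84.2): V ← 84.2 m/s
adjust_airspeed(+10.51): V ← 84.2 +10.51 = 94.71 m/s
final state: V = 94.71 m/s, rpm = 980 → n = rpm/60 = 16.333333 rev/s
J = V / (n·D) = 94.71 / (16.333333 × 2.526) = 2.295555
regime bands: climb J<0.6552 | cruise [0.6552, 1.3104) | windmill J≥1.3104
J = 2.2956 → windmill

J = 2.2956, regime = windmill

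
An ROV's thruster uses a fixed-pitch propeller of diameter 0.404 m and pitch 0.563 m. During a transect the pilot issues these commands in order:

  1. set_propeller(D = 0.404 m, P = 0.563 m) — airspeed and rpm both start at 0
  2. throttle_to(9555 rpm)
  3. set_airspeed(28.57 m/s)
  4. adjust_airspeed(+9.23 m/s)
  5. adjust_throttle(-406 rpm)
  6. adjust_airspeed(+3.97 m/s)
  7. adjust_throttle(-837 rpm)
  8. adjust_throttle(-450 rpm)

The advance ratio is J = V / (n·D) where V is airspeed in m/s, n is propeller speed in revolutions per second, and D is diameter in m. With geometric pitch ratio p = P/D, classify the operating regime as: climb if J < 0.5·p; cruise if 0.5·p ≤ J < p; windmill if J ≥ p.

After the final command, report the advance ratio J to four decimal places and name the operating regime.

set_propeller: D = 0.404 m, P = 0.563 m (p = P/D = 1.393564); state ← (V=0, rpm=0)
throttle_to(9555): rpm ← 9555
set_airspeed(28.57): V ← 28.57 m/s
adjust_airspeed(+9.23): V ← 28.57 +9.23 = 37.8 m/s
adjust_throttle(-406): rpm ← 9555 -406 = 9149
adjust_airspeed(+3.97): V ← 37.8 +3.97 = 41.77 m/s
adjust_throttle(-837): rpm ← 9149 -837 = 8312
adjust_throttle(-450): rpm ← 8312 -450 = 7862
final state: V = 41.77 m/s, rpm = 7862 → n = rpm/60 = 131.033333 rev/s
J = V / (n·D) = 41.77 / (131.033333 × 0.404) = 0.789044
regime bands: climb J<0.6968 | cruise [0.6968, 1.3936) | windmill J≥1.3936
J = 0.7890 → cruise

J = 0.7890, regime = cruise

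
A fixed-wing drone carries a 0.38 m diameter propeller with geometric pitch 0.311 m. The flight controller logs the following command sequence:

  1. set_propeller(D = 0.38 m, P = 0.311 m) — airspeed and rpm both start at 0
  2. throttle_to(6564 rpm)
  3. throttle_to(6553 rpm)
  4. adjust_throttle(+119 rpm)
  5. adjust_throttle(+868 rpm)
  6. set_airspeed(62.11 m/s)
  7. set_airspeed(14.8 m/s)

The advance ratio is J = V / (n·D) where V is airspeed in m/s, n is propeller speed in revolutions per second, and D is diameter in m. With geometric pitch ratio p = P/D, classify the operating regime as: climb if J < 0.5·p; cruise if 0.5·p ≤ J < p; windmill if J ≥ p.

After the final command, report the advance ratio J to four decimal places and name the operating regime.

set_propeller: D = 0.38 m, P = 0.311 m (p = P/D = 0.818421); state ← (V=0, rpm=0)
throttle_to(6564): rpm ← 6564
throttle_to(6553): rpm ← 6553
adjust_throttle(+119): rpm ← 6553 +119 = 6672
adjust_throttle(+868): rpm ← 6672 +868 = 7540
set_airspeed(62.11): V ← 62.11 m/s
set_airspeed(14.8): V ← 14.8 m/s
final state: V = 14.8 m/s, rpm = 7540 → n = rpm/60 = 125.666667 rev/s
J = V / (n·D) = 14.8 / (125.666667 × 0.38) = 0.309926
regime bands: climb J<0.4092 | cruise [0.4092, 0.8184) | windmill J≥0.8184
J = 0.3099 → climb

J = 0.3099, regime = climb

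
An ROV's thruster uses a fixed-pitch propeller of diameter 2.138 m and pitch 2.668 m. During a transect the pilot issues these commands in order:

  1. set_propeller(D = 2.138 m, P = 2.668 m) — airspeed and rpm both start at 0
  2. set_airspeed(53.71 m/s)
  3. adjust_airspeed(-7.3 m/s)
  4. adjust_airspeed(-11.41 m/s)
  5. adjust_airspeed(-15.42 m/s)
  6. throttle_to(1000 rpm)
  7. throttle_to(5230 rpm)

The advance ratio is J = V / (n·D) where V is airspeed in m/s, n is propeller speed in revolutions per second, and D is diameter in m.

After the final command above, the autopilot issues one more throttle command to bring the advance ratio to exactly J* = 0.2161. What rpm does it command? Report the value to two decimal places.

set_propeller: D = 2.138 m, P = 2.668 m (p = P/D = 1.247895); state ← (V=0, rpm=0)
set_airspeed(53.71): V ← 53.71 m/s
adjust_airspeed(-7.3): V ← 53.71 -7.3 = 46.41 m/s
adjust_airspeed(-11.41): V ← 46.41 -11.41 = 35 m/s
adjust_airspeed(-15.42): V ← 35 -15.42 = 19.58 m/s
throttle_to(1000): rpm ← 1000
throttle_to(5230): rpm ← 5230
final state: V = 19.58 m/s, rpm = 5230 → n = rpm/60 = 87.166667 rev/s
target J* = 0.2161; solve J* = V/(n·D) for n: n = V/(J*·D) = 19.58/(0.2161 × 2.138) = 42.378953 rev/s
rpm = 60·n = 2542.737161

rpm = 2542.74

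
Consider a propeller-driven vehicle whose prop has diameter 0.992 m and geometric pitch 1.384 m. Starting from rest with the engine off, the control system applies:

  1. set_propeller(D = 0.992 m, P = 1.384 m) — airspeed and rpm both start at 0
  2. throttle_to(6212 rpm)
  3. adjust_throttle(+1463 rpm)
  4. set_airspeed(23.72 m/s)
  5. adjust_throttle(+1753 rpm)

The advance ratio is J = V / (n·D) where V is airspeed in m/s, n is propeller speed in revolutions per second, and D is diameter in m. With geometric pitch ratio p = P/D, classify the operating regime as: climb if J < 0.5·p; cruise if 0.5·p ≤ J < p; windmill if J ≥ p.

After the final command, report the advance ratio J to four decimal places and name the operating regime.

set_propeller: D = 0.992 m, P = 1.384 m (p = P/D = 1.395161); state ← (V=0, rpm=0)
throttle_to(6212): rpm ← 6212
adjust_throttle(+1463): rpm ← 6212 +1463 = 7675
set_airspeed(23.72): V ← 23.72 m/s
adjust_throttle(+1753): rpm ← 7675 +1753 = 9428
final state: V = 23.72 m/s, rpm = 9428 → n = rpm/60 = 157.133333 rev/s
J = V / (n·D) = 23.72 / (157.133333 × 0.992) = 0.152172
regime bands: climb J<0.6976 | cruise [0.6976, 1.3952) | windmill J≥1.3952
J = 0.1522 → climb

J = 0.1522, regime = climb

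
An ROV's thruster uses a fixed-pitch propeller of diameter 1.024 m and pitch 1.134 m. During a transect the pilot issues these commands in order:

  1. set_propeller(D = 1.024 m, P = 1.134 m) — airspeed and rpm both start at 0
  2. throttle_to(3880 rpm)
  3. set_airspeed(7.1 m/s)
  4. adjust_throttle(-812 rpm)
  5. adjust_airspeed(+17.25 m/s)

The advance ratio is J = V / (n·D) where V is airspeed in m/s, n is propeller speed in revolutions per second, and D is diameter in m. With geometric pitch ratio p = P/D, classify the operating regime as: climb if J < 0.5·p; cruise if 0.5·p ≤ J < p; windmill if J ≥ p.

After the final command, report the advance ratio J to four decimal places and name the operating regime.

J = 0.4650, regime = climb

set_propeller: D = 1.024 m, P = 1.134 m (p = P/D = 1.107422); state ← (V=0, rpm=0)
throttle_to(3880): rpm ← 3880
set_airspeed(7.1): V ← 7.1 m/s
adjust_throttle(-812): rpm ← 3880 -812 = 3068
adjust_airspeed(+17.25): V ← 7.1 +17.25 = 24.35 m/s
final state: V = 24.35 m/s, rpm = 3068 → n = rpm/60 = 51.133333 rev/s
J = V / (n·D) = 24.35 / (51.133333 × 1.024) = 0.465045
regime bands: climb J<0.5537 | cruise [0.5537, 1.1074) | windmill J≥1.1074
J = 0.4650 → climb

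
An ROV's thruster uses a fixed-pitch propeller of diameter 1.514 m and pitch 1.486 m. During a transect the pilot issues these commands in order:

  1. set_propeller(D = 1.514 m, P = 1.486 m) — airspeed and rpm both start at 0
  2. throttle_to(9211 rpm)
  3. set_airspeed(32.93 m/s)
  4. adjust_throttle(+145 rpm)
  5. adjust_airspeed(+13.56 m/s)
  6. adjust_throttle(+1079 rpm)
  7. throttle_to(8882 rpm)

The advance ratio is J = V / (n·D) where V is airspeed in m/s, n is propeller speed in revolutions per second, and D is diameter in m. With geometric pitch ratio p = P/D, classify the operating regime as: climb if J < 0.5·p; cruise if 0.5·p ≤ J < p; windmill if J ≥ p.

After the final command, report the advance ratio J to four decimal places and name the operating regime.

set_propeller: D = 1.514 m, P = 1.486 m (p = P/D = 0.981506); state ← (V=0, rpm=0)
throttle_to(9211): rpm ← 9211
set_airspeed(32.93): V ← 32.93 m/s
adjust_throttle(+145): rpm ← 9211 +145 = 9356
adjust_airspeed(+13.56): V ← 32.93 +13.56 = 46.49 m/s
adjust_throttle(+1079): rpm ← 9356 +1079 = 10435
throttle_to(8882): rpm ← 8882
final state: V = 46.49 m/s, rpm = 8882 → n = rpm/60 = 148.033333 rev/s
J = V / (n·D) = 46.49 / (148.033333 × 1.514) = 0.207431
regime bands: climb J<0.4908 | cruise [0.4908, 0.9815) | windmill J≥0.9815
J = 0.2074 → climb

J = 0.2074, regime = climb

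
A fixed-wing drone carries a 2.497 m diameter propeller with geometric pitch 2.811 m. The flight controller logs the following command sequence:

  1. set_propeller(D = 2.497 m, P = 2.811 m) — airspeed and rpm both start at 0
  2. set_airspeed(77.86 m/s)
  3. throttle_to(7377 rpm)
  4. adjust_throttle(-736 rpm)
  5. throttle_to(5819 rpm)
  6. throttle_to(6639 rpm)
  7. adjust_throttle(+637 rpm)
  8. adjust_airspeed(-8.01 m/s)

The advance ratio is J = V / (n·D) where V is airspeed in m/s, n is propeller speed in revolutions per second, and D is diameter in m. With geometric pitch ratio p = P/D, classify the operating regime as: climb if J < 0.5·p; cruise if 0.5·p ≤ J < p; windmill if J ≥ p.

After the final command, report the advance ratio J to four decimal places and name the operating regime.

J = 0.2307, regime = climb

set_propeller: D = 2.497 m, P = 2.811 m (p = P/D = 1.125751); state ← (V=0, rpm=0)
set_airspeed(77.86): V ← 77.86 m/s
throttle_to(7377): rpm ← 7377
adjust_throttle(-736): rpm ← 7377 -736 = 6641
throttle_to(5819): rpm ← 5819
throttle_to(6639): rpm ← 6639
adjust_throttle(+637): rpm ← 6639 +637 = 7276
adjust_airspeed(-8.01): V ← 77.86 -8.01 = 69.85 m/s
final state: V = 69.85 m/s, rpm = 7276 → n = rpm/60 = 121.266667 rev/s
J = V / (n·D) = 69.85 / (121.266667 × 2.497) = 0.230678
regime bands: climb J<0.5629 | cruise [0.5629, 1.1258) | windmill J≥1.1258
J = 0.2307 → climb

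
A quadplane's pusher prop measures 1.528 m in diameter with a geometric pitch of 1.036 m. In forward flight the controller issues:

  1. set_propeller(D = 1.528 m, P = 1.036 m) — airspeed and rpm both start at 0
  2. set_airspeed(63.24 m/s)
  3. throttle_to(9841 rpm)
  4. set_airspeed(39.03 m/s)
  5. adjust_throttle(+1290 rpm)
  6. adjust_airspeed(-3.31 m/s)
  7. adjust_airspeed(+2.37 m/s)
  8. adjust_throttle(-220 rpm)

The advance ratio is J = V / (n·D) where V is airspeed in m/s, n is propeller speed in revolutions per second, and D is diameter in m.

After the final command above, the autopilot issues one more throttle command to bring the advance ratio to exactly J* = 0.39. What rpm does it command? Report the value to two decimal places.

set_propeller: D = 1.528 m, P = 1.036 m (p = P/D = 0.678010); state ← (V=0, rpm=0)
set_airspeed(63.24): V ← 63.24 m/s
throttle_to(9841): rpm ← 9841
set_airspeed(39.03): V ← 39.03 m/s
adjust_throttle(+1290): rpm ← 9841 +1290 = 11131
adjust_airspeed(-3.31): V ← 39.03 -3.31 = 35.72 m/s
adjust_airspeed(+2.37): V ← 35.72 +2.37 = 38.09 m/s
adjust_throttle(-220): rpm ← 11131 -220 = 10911
final state: V = 38.09 m/s, rpm = 10911 → n = rpm/60 = 181.850000 rev/s
target J* = 0.39; solve J* = V/(n·D) for n: n = V/(J*·D) = 38.09/(0.39 × 1.528) = 63.917976 rev/s
rpm = 60·n = 3835.078534

rpm = 3835.08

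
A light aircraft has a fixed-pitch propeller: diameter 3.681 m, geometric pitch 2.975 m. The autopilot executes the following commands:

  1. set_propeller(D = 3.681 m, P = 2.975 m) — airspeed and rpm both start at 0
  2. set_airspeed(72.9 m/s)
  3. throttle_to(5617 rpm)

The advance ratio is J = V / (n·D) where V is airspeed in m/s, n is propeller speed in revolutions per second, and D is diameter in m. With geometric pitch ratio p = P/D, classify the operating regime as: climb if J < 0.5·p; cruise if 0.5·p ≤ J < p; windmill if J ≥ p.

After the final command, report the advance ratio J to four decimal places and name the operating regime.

J = 0.2115, regime = climb

set_propeller: D = 3.681 m, P = 2.975 m (p = P/D = 0.808204); state ← (V=0, rpm=0)
set_airspeed(72.9): V ← 72.9 m/s
throttle_to(5617): rpm ← 5617
final state: V = 72.9 m/s, rpm = 5617 → n = rpm/60 = 93.616667 rev/s
J = V / (n·D) = 72.9 / (93.616667 × 3.681) = 0.211548
regime bands: climb J<0.4041 | cruise [0.4041, 0.8082) | windmill J≥0.8082
J = 0.2115 → climb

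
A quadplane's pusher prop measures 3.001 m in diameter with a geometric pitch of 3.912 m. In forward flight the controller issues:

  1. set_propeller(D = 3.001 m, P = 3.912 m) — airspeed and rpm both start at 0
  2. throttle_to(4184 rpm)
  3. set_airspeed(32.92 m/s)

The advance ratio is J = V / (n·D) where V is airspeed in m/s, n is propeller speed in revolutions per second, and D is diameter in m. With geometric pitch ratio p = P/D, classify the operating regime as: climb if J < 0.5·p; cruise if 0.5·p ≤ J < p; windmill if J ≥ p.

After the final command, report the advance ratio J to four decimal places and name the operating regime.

set_propeller: D = 3.001 m, P = 3.912 m (p = P/D = 1.303565); state ← (V=0, rpm=0)
throttle_to(4184): rpm ← 4184
set_airspeed(32.92): V ← 32.92 m/s
final state: V = 32.92 m/s, rpm = 4184 → n = rpm/60 = 69.733333 rev/s
J = V / (n·D) = 32.92 / (69.733333 × 3.001) = 0.157309
regime bands: climb J<0.6518 | cruise [0.6518, 1.3036) | windmill J≥1.3036
J = 0.1573 → climb

J = 0.1573, regime = climb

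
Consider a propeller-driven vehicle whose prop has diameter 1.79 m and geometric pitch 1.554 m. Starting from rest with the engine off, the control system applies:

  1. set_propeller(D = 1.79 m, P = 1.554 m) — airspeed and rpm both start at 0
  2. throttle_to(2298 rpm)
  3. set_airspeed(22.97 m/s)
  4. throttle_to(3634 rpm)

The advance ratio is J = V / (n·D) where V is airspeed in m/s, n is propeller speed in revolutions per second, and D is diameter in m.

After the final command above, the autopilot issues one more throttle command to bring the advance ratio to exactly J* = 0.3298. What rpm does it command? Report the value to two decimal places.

set_propeller: D = 1.79 m, P = 1.554 m (p = P/D = 0.868156); state ← (V=0, rpm=0)
throttle_to(2298): rpm ← 2298
set_airspeed(22.97): V ← 22.97 m/s
throttle_to(3634): rpm ← 3634
final state: V = 22.97 m/s, rpm = 3634 → n = rpm/60 = 60.566667 rev/s
target J* = 0.3298; solve J* = V/(n·D) for n: n = V/(J*·D) = 22.97/(0.3298 × 1.79) = 38.909649 rev/s
rpm = 60·n = 2334.578939

rpm = 2334.58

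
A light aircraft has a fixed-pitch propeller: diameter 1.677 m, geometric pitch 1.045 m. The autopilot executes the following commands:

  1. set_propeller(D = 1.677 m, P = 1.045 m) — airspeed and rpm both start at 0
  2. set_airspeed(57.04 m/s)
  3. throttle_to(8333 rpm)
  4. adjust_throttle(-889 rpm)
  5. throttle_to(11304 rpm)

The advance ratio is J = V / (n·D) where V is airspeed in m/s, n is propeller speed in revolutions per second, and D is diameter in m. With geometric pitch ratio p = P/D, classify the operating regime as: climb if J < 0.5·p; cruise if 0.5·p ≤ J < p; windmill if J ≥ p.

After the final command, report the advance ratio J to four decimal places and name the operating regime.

set_propeller: D = 1.677 m, P = 1.045 m (p = P/D = 0.623137); state ← (V=0, rpm=0)
set_airspeed(57.04): V ← 57.04 m/s
throttle_to(8333): rpm ← 8333
adjust_throttle(-889): rpm ← 8333 -889 = 7444
throttle_to(11304): rpm ← 11304
final state: V = 57.04 m/s, rpm = 11304 → n = rpm/60 = 188.400000 rev/s
J = V / (n·D) = 57.04 / (188.400000 × 1.677) = 0.180537
regime bands: climb J<0.3116 | cruise [0.3116, 0.6231) | windmill J≥0.6231
J = 0.1805 → climb

J = 0.1805, regime = climb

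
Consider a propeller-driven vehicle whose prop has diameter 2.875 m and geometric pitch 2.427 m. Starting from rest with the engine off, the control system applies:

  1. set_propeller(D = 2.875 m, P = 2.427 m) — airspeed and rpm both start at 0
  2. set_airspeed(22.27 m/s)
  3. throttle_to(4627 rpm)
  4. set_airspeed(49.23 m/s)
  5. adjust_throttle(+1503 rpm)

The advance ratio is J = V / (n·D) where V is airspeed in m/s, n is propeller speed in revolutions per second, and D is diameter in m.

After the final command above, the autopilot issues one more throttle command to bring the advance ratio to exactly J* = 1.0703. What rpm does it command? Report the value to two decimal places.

set_propeller: D = 2.875 m, P = 2.427 m (p = P/D = 0.844174); state ← (V=0, rpm=0)
set_airspeed(22.27): V ← 22.27 m/s
throttle_to(4627): rpm ← 4627
set_airspeed(49.23): V ← 49.23 m/s
adjust_throttle(+1503): rpm ← 4627 +1503 = 6130
final state: V = 49.23 m/s, rpm = 6130 → n = rpm/60 = 102.166667 rev/s
target J* = 1.0703; solve J* = V/(n·D) for n: n = V/(J*·D) = 49.23/(1.0703 × 2.875) = 15.998765 rev/s
rpm = 60·n = 959.925905

rpm = 959.93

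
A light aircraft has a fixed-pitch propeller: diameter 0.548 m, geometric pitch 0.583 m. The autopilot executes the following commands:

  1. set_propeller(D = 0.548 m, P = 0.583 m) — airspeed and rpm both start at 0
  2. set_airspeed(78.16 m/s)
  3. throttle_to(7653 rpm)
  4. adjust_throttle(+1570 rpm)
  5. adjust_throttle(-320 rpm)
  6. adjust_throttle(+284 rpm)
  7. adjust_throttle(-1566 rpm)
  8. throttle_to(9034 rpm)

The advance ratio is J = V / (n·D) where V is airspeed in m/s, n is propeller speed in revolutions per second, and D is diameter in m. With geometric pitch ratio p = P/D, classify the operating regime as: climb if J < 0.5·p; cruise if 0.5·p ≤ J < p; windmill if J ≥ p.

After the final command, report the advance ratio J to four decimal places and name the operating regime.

J = 0.9473, regime = cruise

set_propeller: D = 0.548 m, P = 0.583 m (p = P/D = 1.063869); state ← (V=0, rpm=0)
set_airspeed(78.16): V ← 78.16 m/s
throttle_to(7653): rpm ← 7653
adjust_throttle(+1570): rpm ← 7653 +1570 = 9223
adjust_throttle(-320): rpm ← 9223 -320 = 8903
adjust_throttle(+284): rpm ← 8903 +284 = 9187
adjust_throttle(-1566): rpm ← 9187 -1566 = 7621
throttle_to(9034): rpm ← 9034
final state: V = 78.16 m/s, rpm = 9034 → n = rpm/60 = 150.566667 rev/s
J = V / (n·D) = 78.16 / (150.566667 × 0.548) = 0.947273
regime bands: climb J<0.5319 | cruise [0.5319, 1.0639) | windmill J≥1.0639
J = 0.9473 → cruise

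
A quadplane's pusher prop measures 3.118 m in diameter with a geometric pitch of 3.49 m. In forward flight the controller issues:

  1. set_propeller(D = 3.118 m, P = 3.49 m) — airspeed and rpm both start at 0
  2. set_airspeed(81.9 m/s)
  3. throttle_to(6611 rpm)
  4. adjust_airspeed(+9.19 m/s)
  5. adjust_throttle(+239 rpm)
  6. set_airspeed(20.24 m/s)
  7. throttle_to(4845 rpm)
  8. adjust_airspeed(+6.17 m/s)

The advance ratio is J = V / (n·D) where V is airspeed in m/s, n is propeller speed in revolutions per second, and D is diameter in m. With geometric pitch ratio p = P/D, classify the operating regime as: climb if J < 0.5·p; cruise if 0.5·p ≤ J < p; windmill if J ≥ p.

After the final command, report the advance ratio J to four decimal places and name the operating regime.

J = 0.1049, regime = climb

set_propeller: D = 3.118 m, P = 3.49 m (p = P/D = 1.119307); state ← (V=0, rpm=0)
set_airspeed(81.9): V ← 81.9 m/s
throttle_to(6611): rpm ← 6611
adjust_airspeed(+9.19): V ← 81.9 +9.19 = 91.09 m/s
adjust_throttle(+239): rpm ← 6611 +239 = 6850
set_airspeed(20.24): V ← 20.24 m/s
throttle_to(4845): rpm ← 4845
adjust_airspeed(+6.17): V ← 20.24 +6.17 = 26.41 m/s
final state: V = 26.41 m/s, rpm = 4845 → n = rpm/60 = 80.750000 rev/s
J = V / (n·D) = 26.41 / (80.750000 × 3.118) = 0.104894
regime bands: climb J<0.5597 | cruise [0.5597, 1.1193) | windmill J≥1.1193
J = 0.1049 → climb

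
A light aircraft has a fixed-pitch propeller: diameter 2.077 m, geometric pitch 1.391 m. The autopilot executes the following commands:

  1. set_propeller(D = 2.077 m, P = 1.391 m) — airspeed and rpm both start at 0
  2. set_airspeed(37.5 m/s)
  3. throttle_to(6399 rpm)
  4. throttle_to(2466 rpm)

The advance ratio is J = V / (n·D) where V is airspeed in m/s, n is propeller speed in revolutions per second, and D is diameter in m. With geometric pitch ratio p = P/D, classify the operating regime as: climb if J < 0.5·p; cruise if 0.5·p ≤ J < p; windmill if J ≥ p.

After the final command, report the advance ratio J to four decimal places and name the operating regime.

J = 0.4393, regime = cruise

set_propeller: D = 2.077 m, P = 1.391 m (p = P/D = 0.669716); state ← (V=0, rpm=0)
set_airspeed(37.5): V ← 37.5 m/s
throttle_to(6399): rpm ← 6399
throttle_to(2466): rpm ← 2466
final state: V = 37.5 m/s, rpm = 2466 → n = rpm/60 = 41.100000 rev/s
J = V / (n·D) = 37.5 / (41.100000 × 2.077) = 0.439292
regime bands: climb J<0.3349 | cruise [0.3349, 0.6697) | windmill J≥0.6697
J = 0.4393 → cruise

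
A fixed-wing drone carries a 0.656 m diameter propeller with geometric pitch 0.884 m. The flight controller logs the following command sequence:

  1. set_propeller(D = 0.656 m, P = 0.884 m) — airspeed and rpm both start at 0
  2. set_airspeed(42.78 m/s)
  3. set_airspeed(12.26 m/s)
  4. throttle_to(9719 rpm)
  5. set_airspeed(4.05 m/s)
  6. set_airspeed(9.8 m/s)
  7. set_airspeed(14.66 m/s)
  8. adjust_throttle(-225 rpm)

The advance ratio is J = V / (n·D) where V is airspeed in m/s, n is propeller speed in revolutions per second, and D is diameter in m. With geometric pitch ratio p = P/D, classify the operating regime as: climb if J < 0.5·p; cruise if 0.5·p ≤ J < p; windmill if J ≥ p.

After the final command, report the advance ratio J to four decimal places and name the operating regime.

J = 0.1412, regime = climb

set_propeller: D = 0.656 m, P = 0.884 m (p = P/D = 1.347561); state ← (V=0, rpm=0)
set_airspeed(42.78): V ← 42.78 m/s
set_airspeed(12.26): V ← 12.26 m/s
throttle_to(9719): rpm ← 9719
set_airspeed(4.05): V ← 4.05 m/s
set_airspeed(9.8): V ← 9.8 m/s
set_airspeed(14.66): V ← 14.66 m/s
adjust_throttle(-225): rpm ← 9719 -225 = 9494
final state: V = 14.66 m/s, rpm = 9494 → n = rpm/60 = 158.233333 rev/s
J = V / (n·D) = 14.66 / (158.233333 × 0.656) = 0.141232
regime bands: climb J<0.6738 | cruise [0.6738, 1.3476) | windmill J≥1.3476
J = 0.1412 → climb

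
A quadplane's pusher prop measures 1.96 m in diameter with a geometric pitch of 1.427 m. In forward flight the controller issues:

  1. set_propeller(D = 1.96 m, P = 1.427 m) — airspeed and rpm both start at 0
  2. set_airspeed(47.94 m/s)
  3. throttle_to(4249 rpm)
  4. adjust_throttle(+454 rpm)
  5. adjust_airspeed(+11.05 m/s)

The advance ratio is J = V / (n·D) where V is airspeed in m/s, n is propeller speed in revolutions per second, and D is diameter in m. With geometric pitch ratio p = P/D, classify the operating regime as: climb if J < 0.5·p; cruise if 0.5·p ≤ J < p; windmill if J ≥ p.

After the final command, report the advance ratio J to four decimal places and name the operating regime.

set_propeller: D = 1.96 m, P = 1.427 m (p = P/D = 0.728061); state ← (V=0, rpm=0)
set_airspeed(47.94): V ← 47.94 m/s
throttle_to(4249): rpm ← 4249
adjust_throttle(+454): rpm ← 4249 +454 = 4703
adjust_airspeed(+11.05): V ← 47.94 +11.05 = 58.99 m/s
final state: V = 58.99 m/s, rpm = 4703 → n = rpm/60 = 78.383333 rev/s
J = V / (n·D) = 58.99 / (78.383333 × 1.96) = 0.383971
regime bands: climb J<0.3640 | cruise [0.3640, 0.7281) | windmill J≥0.7281
J = 0.3840 → cruise

J = 0.3840, regime = cruise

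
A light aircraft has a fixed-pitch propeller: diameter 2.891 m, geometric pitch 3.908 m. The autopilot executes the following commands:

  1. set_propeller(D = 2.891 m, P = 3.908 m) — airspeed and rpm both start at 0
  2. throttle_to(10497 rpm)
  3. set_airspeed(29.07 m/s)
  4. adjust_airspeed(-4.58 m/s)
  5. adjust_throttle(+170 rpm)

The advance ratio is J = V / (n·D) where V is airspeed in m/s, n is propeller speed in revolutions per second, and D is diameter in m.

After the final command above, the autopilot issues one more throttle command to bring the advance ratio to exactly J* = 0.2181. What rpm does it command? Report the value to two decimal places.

set_propeller: D = 2.891 m, P = 3.908 m (p = P/D = 1.351781); state ← (V=0, rpm=0)
throttle_to(10497): rpm ← 10497
set_airspeed(29.07): V ← 29.07 m/s
adjust_airspeed(-4.58): V ← 29.07 -4.58 = 24.49 m/s
adjust_throttle(+170): rpm ← 10497 +170 = 10667
final state: V = 24.49 m/s, rpm = 10667 → n = rpm/60 = 177.783333 rev/s
target J* = 0.2181; solve J* = V/(n·D) for n: n = V/(J*·D) = 24.49/(0.2181 × 2.891) = 38.840519 rev/s
rpm = 60·n = 2330.431158

rpm = 2330.43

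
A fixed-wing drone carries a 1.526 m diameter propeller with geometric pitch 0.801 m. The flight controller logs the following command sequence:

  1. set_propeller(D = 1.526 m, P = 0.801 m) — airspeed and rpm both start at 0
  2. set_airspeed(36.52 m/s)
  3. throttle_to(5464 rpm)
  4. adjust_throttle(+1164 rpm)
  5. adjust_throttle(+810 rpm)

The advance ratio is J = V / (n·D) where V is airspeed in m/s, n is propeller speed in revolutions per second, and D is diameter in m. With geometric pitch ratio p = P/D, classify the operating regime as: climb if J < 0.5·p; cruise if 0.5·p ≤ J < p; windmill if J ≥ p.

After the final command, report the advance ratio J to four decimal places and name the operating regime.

J = 0.1931, regime = climb

set_propeller: D = 1.526 m, P = 0.801 m (p = P/D = 0.524902); state ← (V=0, rpm=0)
set_airspeed(36.52): V ← 36.52 m/s
throttle_to(5464): rpm ← 5464
adjust_throttle(+1164): rpm ← 5464 +1164 = 6628
adjust_throttle(+810): rpm ← 6628 +810 = 7438
final state: V = 36.52 m/s, rpm = 7438 → n = rpm/60 = 123.966667 rev/s
J = V / (n·D) = 36.52 / (123.966667 × 1.526) = 0.193051
regime bands: climb J<0.2625 | cruise [0.2625, 0.5249) | windmill J≥0.5249
J = 0.1931 → climb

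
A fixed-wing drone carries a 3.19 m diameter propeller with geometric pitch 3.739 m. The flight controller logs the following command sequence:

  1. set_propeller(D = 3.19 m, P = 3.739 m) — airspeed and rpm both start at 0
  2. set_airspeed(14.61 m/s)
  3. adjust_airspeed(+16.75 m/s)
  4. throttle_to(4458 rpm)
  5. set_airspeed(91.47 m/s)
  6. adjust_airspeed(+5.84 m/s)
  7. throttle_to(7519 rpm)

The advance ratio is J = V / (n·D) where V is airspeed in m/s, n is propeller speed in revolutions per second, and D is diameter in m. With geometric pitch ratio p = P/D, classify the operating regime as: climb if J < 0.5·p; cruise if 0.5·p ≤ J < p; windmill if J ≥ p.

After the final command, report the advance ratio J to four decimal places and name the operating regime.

J = 0.2434, regime = climb

set_propeller: D = 3.19 m, P = 3.739 m (p = P/D = 1.172100); state ← (V=0, rpm=0)
set_airspeed(14.61): V ← 14.61 m/s
adjust_airspeed(+16.75): V ← 14.61 +16.75 = 31.36 m/s
throttle_to(4458): rpm ← 4458
set_airspeed(91.47): V ← 91.47 m/s
adjust_airspeed(+5.84): V ← 91.47 +5.84 = 97.31 m/s
throttle_to(7519): rpm ← 7519
final state: V = 97.31 m/s, rpm = 7519 → n = rpm/60 = 125.316667 rev/s
J = V / (n·D) = 97.31 / (125.316667 × 3.19) = 0.243421
regime bands: climb J<0.5861 | cruise [0.5861, 1.1721) | windmill J≥1.1721
J = 0.2434 → climb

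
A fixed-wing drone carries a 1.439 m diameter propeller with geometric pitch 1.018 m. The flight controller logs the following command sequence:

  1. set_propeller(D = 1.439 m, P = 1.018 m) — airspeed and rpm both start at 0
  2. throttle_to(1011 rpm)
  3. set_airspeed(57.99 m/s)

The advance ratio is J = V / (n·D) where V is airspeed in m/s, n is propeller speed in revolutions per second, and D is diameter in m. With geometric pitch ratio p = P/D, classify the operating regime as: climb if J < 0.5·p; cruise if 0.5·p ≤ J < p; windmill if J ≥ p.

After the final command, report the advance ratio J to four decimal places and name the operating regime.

J = 2.3916, regime = windmill

set_propeller: D = 1.439 m, P = 1.018 m (p = P/D = 0.707436); state ← (V=0, rpm=0)
throttle_to(1011): rpm ← 1011
set_airspeed(57.99): V ← 57.99 m/s
final state: V = 57.99 m/s, rpm = 1011 → n = rpm/60 = 16.850000 rev/s
J = V / (n·D) = 57.99 / (16.850000 × 1.439) = 2.391621
regime bands: climb J<0.3537 | cruise [0.3537, 0.7074) | windmill J≥0.7074
J = 2.3916 → windmill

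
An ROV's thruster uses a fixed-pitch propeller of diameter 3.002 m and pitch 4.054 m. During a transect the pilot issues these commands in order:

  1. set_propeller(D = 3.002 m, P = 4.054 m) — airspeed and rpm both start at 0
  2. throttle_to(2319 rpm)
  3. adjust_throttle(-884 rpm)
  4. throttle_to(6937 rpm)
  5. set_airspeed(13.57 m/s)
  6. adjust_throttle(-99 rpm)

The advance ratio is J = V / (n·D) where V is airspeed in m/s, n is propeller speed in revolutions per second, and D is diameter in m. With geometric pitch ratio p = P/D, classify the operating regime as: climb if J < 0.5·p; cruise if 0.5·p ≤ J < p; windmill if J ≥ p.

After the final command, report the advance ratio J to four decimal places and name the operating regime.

set_propeller: D = 3.002 m, P = 4.054 m (p = P/D = 1.350433); state ← (V=0, rpm=0)
throttle_to(2319): rpm ← 2319
adjust_throttle(-884): rpm ← 2319 -884 = 1435
throttle_to(6937): rpm ← 6937
set_airspeed(13.57): V ← 13.57 m/s
adjust_throttle(-99): rpm ← 6937 -99 = 6838
final state: V = 13.57 m/s, rpm = 6838 → n = rpm/60 = 113.966667 rev/s
J = V / (n·D) = 13.57 / (113.966667 × 3.002) = 0.039664
regime bands: climb J<0.6752 | cruise [0.6752, 1.3504) | windmill J≥1.3504
J = 0.0397 → climb

J = 0.0397, regime = climb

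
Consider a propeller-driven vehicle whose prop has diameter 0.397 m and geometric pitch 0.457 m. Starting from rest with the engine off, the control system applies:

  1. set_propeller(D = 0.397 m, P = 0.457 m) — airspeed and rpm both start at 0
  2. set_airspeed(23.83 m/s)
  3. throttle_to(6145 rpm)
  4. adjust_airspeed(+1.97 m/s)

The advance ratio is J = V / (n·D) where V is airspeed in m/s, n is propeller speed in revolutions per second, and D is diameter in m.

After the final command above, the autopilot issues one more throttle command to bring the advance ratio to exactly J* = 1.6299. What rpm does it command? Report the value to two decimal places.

rpm = 2392.32

set_propeller: D = 0.397 m, P = 0.457 m (p = P/D = 1.151134); state ← (V=0, rpm=0)
set_airspeed(23.83): V ← 23.83 m/s
throttle_to(6145): rpm ← 6145
adjust_airspeed(+1.97): V ← 23.83 +1.97 = 25.8 m/s
final state: V = 25.8 m/s, rpm = 6145 → n = rpm/60 = 102.416667 rev/s
target J* = 1.6299; solve J* = V/(n·D) for n: n = V/(J*·D) = 25.8/(1.6299 × 0.397) = 39.872020 rev/s
rpm = 60·n = 2392.321205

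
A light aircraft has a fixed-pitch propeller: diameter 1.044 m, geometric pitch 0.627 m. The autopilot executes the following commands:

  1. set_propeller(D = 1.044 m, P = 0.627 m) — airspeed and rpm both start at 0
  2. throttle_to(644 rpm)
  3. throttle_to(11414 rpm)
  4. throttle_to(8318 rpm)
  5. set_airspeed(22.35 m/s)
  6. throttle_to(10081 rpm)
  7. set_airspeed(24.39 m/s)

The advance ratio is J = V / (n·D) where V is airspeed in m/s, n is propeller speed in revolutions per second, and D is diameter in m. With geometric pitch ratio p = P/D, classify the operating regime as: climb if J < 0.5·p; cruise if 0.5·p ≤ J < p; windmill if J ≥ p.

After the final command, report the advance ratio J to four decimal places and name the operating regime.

J = 0.1390, regime = climb

set_propeller: D = 1.044 m, P = 0.627 m (p = P/D = 0.600575); state ← (V=0, rpm=0)
throttle_to(644): rpm ← 644
throttle_to(11414): rpm ← 11414
throttle_to(8318): rpm ← 8318
set_airspeed(22.35): V ← 22.35 m/s
throttle_to(10081): rpm ← 10081
set_airspeed(24.39): V ← 24.39 m/s
final state: V = 24.39 m/s, rpm = 10081 → n = rpm/60 = 168.016667 rev/s
J = V / (n·D) = 24.39 / (168.016667 × 1.044) = 0.139046
regime bands: climb J<0.3003 | cruise [0.3003, 0.6006) | windmill J≥0.6006
J = 0.1390 → climb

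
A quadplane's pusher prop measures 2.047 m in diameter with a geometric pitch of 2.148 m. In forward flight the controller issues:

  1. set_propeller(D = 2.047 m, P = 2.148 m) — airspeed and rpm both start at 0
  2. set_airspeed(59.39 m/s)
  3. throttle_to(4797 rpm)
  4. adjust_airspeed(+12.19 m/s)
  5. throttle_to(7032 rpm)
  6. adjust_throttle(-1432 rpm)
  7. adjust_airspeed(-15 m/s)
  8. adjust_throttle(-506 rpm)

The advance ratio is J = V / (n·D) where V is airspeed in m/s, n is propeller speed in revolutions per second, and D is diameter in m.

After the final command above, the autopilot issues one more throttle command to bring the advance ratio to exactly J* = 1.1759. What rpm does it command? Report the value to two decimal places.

set_propeller: D = 2.047 m, P = 2.148 m (p = P/D = 1.049340); state ← (V=0, rpm=0)
set_airspeed(59.39): V ← 59.39 m/s
throttle_to(4797): rpm ← 4797
adjust_airspeed(+12.19): V ← 59.39 +12.19 = 71.58 m/s
throttle_to(7032): rpm ← 7032
adjust_throttle(-1432): rpm ← 7032 -1432 = 5600
adjust_airspeed(-15): V ← 71.58 -15 = 56.58 m/s
adjust_throttle(-506): rpm ← 5600 -506 = 5094
final state: V = 56.58 m/s, rpm = 5094 → n = rpm/60 = 84.900000 rev/s
target J* = 1.1759; solve J* = V/(n·D) for n: n = V/(J*·D) = 56.58/(1.1759 × 2.047) = 23.505782 rev/s
rpm = 60·n = 1410.346940

rpm = 1410.35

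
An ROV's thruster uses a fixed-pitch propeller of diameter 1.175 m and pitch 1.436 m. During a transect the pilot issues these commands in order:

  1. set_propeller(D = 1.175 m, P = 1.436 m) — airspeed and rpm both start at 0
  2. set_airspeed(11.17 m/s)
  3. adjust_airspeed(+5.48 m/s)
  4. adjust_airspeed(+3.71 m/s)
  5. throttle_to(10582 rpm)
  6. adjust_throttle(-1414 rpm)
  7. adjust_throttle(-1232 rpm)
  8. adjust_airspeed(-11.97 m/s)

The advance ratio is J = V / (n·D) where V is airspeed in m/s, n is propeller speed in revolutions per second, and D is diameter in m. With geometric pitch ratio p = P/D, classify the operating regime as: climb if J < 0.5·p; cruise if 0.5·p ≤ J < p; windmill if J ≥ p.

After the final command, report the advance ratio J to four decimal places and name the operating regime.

set_propeller: D = 1.175 m, P = 1.436 m (p = P/D = 1.222128); state ← (V=0, rpm=0)
set_airspeed(11.17): V ← 11.17 m/s
adjust_airspeed(+5.48): V ← 11.17 +5.48 = 16.65 m/s
adjust_airspeed(+3.71): V ← 16.65 +3.71 = 20.36 m/s
throttle_to(10582): rpm ← 10582
adjust_throttle(-1414): rpm ← 10582 -1414 = 9168
adjust_throttle(-1232): rpm ← 9168 -1232 = 7936
adjust_airspeed(-11.97): V ← 20.36 -11.97 = 8.39 m/s
final state: V = 8.39 m/s, rpm = 7936 → n = rpm/60 = 132.266667 rev/s
J = V / (n·D) = 8.39 / (132.266667 × 1.175) = 0.053985
regime bands: climb J<0.6111 | cruise [0.6111, 1.2221) | windmill J≥1.2221
J = 0.0540 → climb

J = 0.0540, regime = climb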